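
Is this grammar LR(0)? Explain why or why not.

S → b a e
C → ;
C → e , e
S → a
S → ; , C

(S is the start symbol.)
A grammar is LR(0) if no state in the canonical LR(0) collection has:
  - both a shift item (dot before a terminal) and a complete item (shift-reduce conflict), or
  - two or more complete items (reduce-reduce conflict; the accept item [S' → S .] counts as a complete item here).

Augment with S' → S and build the canonical LR(0) collection (I0 = CLOSURE({[S' → . S]}), then GOTO on every symbol after a dot until no new states appear). It has 13 states:
  I0: { [S → . ; , C], [S → . a], [S → . b a e], [S' → . S] }  — shift
  I1: { [S → ; . , C] }  — shift
  I2: { [S' → S .] }  — accept
  I3: { [S → a .] }  — reduce
  I4: { [S → b . a e] }  — shift
  I5: { [S → b a . e] }  — shift
  I6: { [S → b a e .] }  — reduce
  I7: { [C → . ;], [C → . e , e], [S → ; , . C] }  — shift
  I8: { [C → ; .] }  — reduce
  I9: { [S → ; , C .] }  — reduce
  I10: { [C → e . , e] }  — shift
  I11: { [C → e , . e] }  — shift
  I12: { [C → e , e .] }  — reduce

Every state is either a pure shift/goto state or contains exactly one complete item and nothing to shift — no conflicts. The grammar is LR(0).

Answer: Yes, the grammar is LR(0)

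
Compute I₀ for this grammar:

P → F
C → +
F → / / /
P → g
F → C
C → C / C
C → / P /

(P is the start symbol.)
{ [C → . +], [C → . / P /], [C → . C / C], [F → . / / /], [F → . C], [P → . F], [P → . g], [P' → . P] }

First, augment the grammar with P' → P
I₀ = CLOSURE({ [P' → . P] }):
  [P' → . P] has the dot before P: add [P → . F], [P → . g]
  [P → . F] has the dot before F: add [F → . / / /], [F → . C]
  [F → . C] has the dot before C: add [C → . +], [C → . C / C], [C → . / P /]
No further items can be added.

I₀ = { [C → . +], [C → . / P /], [C → . C / C], [F → . / / /], [F → . C], [P → . F], [P → . g], [P' → . P] }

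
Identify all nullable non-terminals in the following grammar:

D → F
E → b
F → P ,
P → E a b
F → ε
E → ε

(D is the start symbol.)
A non-terminal is nullable if it can derive ε (the empty string): either it has an ε-production, or it has a production whose right-hand side consists entirely of nullable non-terminals.

ε-productions: F → ε, E → ε
So F, E are immediately nullable.
D → F: every symbol on the right is nullable, so D is nullable too.
No further non-terminal can be added: every production for the remaining non-terminals contains a terminal or a non-nullable non-terminal.
Nullable = { 'D', 'E', 'F' }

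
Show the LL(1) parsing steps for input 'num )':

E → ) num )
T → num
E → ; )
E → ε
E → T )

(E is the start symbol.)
LL(1) parsing maintains a stack (initially the start symbol over $) and the input. At each step: if the stack top is a terminal, match it against the current input token; if it is a non-terminal N, replace it with the RHS of M[N, lookahead] (the unique production whose predict set contains the lookahead).

Stack is shown with the top on the left.

Stack    Input    Action
------------------------
E $      num ) $  output E → T )
T ) $    num ) $  output T → num
num ) $  num ) $  match 'num'
) $      ) $      match ')'
$        $        accept

The string is accepted.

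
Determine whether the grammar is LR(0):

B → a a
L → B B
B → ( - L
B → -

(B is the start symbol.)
Yes, the grammar is LR(0)

Augment with B' → B and build the canonical LR(0) collection (I0 = CLOSURE({[B' → . B]}), then GOTO on every symbol after a dot until no new states appear). It has 10 states:
  I0: { [B → . ( - L], [B → . -], [B → . a a], [B' → . B] }  — shift
  I1: { [B → ( . - L] }  — shift
  I2: { [B → - .] }  — reduce
  I3: { [B' → B .] }  — accept
  I4: { [B → a . a] }  — shift
  I5: { [B → a a .] }  — reduce
  I6: { [B → ( - . L], [B → . ( - L], [B → . -], [B → . a a], [L → . B B] }  — shift
  I7: { [B → . ( - L], [B → . -], [B → . a a], [L → B . B] }  — shift
  I8: { [B → ( - L .] }  — reduce
  I9: { [L → B B .] }  — reduce

Every state is either a pure shift/goto state or contains exactly one complete item and nothing to shift — no conflicts. The grammar is LR(0).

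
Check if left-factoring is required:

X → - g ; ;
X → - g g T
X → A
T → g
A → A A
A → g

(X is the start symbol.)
Left-factoring is needed when two productions for the same non-terminal
share a common prefix on the right-hand side.

Productions for X:
  X → - g ; ;
  X → - g g T
  X → A
Productions for A:
  A → A A
  A → g

Found common prefix '- g' in productions for X

Answer: Yes, X has productions with common prefix '- g'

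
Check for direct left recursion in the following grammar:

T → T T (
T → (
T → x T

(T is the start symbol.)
Yes, T is left-recursive

Direct left recursion occurs when N → N α for some non-terminal N (the right-hand side begins with the left-hand side itself).

T → T T (: LEFT RECURSIVE (starts with T)
T → (: starts with '('
T → x T: starts with x

The grammar has direct left recursion on: T.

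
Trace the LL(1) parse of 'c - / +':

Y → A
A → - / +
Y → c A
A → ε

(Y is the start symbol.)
LL(1) parsing maintains a stack (initially the start symbol over $) and the input. At each step: if the stack top is a terminal, match it against the current input token; if it is a non-terminal N, replace it with the RHS of M[N, lookahead] (the unique production whose predict set contains the lookahead).

Stack is shown with the top on the left.

Stack    Input      Action
--------------------------
Y $      c - / + $  output Y → c A
c A $    c - / + $  match 'c'
A $      - / + $    output A → - / +
- / + $  - / + $    match '-'
/ + $    / + $      match '/'
+ $      + $        match '+'
$        $          accept

The string is accepted.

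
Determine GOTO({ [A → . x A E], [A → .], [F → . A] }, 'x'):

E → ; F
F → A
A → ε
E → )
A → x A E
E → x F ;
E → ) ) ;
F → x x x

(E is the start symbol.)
GOTO(I, 'x') = CLOSURE({ [A → αX.β] : [A → α.Xβ] ∈ I, X = 'x' })

Items with dot before 'x', with the dot advanced:
  [A → . x A E] → [A → x . A E]
Closure of the advanced items:
  [A → x . A E] has the dot before A: add [A → .], [A → . x A E]

GOTO = { [A → . x A E], [A → .], [A → x . A E] }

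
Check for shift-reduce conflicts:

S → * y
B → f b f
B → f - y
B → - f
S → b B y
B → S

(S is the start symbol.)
A shift-reduce conflict occurs when an LR(0) state has both:
  - a complete (reduce) item [A → α .] (dot at the end), and
  - a shift item [B → β . c γ] (dot before a terminal).

Augment with S' → S and build the canonical LR(0) collection (I0 = CLOSURE({[S' → . S]}), then GOTO on every symbol after a dot until no new states appear). It has 15 states:
  I0: { [S → . * y], [S → . b B y], [S' → . S] }  — shift
  I1: { [S → * . y] }  — shift
  I2: { [S' → S .] }  — accept
  I3: { [B → . - f], [B → . S], [B → . f - y], [B → . f b f], [S → . * y], [S → . b B y], [S → b . B y] }  — shift
  I4: { [B → - . f] }  — shift
  I5: { [S → b B . y] }  — shift
  I6: { [B → S .] }  — reduce
  I7: { [B → f . - y], [B → f . b f] }  — shift
  I8: { [B → f - . y] }  — shift
  I9: { [B → f b . f] }  — shift
  I10: { [B → f b f .] }  — reduce
  I11: { [B → f - y .] }  — reduce
  I12: { [S → b B y .] }  — reduce
  I13: { [B → - f .] }  — reduce
  I14: { [S → * y .] }  — reduce

No state contains both a complete item and a shift item.

Answer: No shift-reduce conflicts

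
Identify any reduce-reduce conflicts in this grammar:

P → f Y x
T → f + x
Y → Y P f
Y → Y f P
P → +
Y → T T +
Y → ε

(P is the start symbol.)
Augment with P' → P and build the canonical LR(0) collection (I0 = CLOSURE({[P' → . P]}), then GOTO on every symbol after a dot until no new states appear). It has 17 states:
  I0: { [P → . +], [P → . f Y x], [P' → . P] }  — shift
  I1: { [P → + .] }  — reduce
  I2: { [P' → P .] }  — accept
  I3: { [P → f . Y x], [T → . f + x], [Y → . T T +], [Y → . Y P f], [Y → . Y f P], [Y → .] }  — shift, reduce
  I4: { [T → . f + x], [Y → T . T +] }  — shift
  I5: { [P → . +], [P → . f Y x], [P → f Y . x], [Y → Y . P f], [Y → Y . f P] }  — shift
  I6: { [T → f . + x] }  — shift
  I7: { [T → f + . x] }  — shift
  I8: { [T → f + x .] }  — reduce
  I9: { [Y → Y P . f] }  — shift
  I10: { [P → . +], [P → . f Y x], [P → f . Y x], [T → . f + x], [Y → . T T +], [Y → . Y P f], [Y → . Y f P], [Y → .], [Y → Y f . P] }  — shift, reduce
  I11: { [P → f Y x .] }  — reduce
  I12: { [Y → Y f P .] }  — reduce
  I13: { [P → f . Y x], [T → . f + x], [T → f . + x], [Y → . T T +], [Y → . Y P f], [Y → . Y f P], [Y → .] }  — shift, reduce
  I14: { [Y → Y P f .] }  — reduce
  I15: { [Y → T T . +] }  — shift
  I16: { [Y → T T + .] }  — reduce

No state contains more than one complete item.

Answer: No reduce-reduce conflicts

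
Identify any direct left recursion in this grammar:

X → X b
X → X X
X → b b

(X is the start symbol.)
Yes, X is left-recursive

X → X b: LEFT RECURSIVE (starts with X)
X → X X: LEFT RECURSIVE (starts with X)
X → b b: starts with b

The grammar has direct left recursion on: X.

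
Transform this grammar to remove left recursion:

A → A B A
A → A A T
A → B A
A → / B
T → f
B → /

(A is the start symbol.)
A is directly left-recursive. The standard transformation for
  A → A α₁ | ... | A α_m | β₁ | ... | β_n
is
  A  → β₁ A' | ... | β_n A'
  A' → α₁ A' | ... | α_m A' | ε

A → B A becomes A → B A A'
A → / B becomes A → / B A'
A → A B A becomes A' → B A A'
A → A A T becomes A' → A T A'
Add A' → ε

Productions for other non-terminals are unchanged:
  T → f
  B → /

Resulting grammar:
A → B A A'
A → / B A'
A' → B A A'
A' → A T A'
A' → ε
T → f
B → /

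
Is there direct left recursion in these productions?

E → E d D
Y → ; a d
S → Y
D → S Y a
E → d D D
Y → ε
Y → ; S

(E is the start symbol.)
Direct left recursion occurs when N → N α for some non-terminal N (the right-hand side begins with the left-hand side itself).

E → E d D: LEFT RECURSIVE (starts with E)
Y → ; a d: starts with ';'
S → Y: starts with Y
D → S Y a: starts with S
E → d D D: starts with d
Y → ε: starts with ε
Y → ; S: starts with ';'

The grammar has direct left recursion on: E.

Answer: Yes, E is left-recursive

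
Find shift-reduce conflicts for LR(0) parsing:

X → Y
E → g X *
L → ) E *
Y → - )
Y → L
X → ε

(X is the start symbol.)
Augment with X' → X and build the canonical LR(0) collection (I0 = CLOSURE({[X' → . X]}), then GOTO on every symbol after a dot until no new states appear). It has 12 states:
  I0: { [L → . ) E *], [X → . Y], [X → .], [X' → . X], [Y → . - )], [Y → . L] }  — shift, reduce
  I1: { [E → . g X *], [L → ) . E *] }  — shift
  I2: { [Y → - . )] }  — shift
  I3: { [Y → L .] }  — reduce
  I4: { [X' → X .] }  — accept
  I5: { [X → Y .] }  — reduce
  I6: { [Y → - ) .] }  — reduce
  I7: { [L → ) E . *] }  — shift
  I8: { [E → g . X *], [L → . ) E *], [X → . Y], [X → .], [Y → . - )], [Y → . L] }  — shift, reduce
  I9: { [E → g X . *] }  — shift
  I10: { [E → g X * .] }  — reduce
  I11: { [L → ) E * .] }  — reduce

I0 contains reduce item [X → .] and shift items [L → . ) E *], [Y → . - )] — shift-reduce conflict.
I8 contains reduce item [X → .] and shift items [L → . ) E *], [Y → . - )] — shift-reduce conflict.

Answer: Yes — I0: [X → .] vs [L → . ) E *]; I8: [X → .] vs [L → . ) E *]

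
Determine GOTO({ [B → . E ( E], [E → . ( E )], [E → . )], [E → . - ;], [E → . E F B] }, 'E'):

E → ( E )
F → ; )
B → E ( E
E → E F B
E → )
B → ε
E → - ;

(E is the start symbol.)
{ [B → E . ( E], [E → E . F B], [F → . ; )] }

GOTO(I, 'E') = CLOSURE({ [A → αX.β] : [A → α.Xβ] ∈ I, X = 'E' })

Items with dot before 'E', with the dot advanced:
  [B → . E ( E] → [B → E . ( E]
  [E → . E F B] → [E → E . F B]
Closure of the advanced items:
  [E → E . F B] has the dot before F: add [F → . ; )]

GOTO = { [B → E . ( E], [E → E . F B], [F → . ; )] }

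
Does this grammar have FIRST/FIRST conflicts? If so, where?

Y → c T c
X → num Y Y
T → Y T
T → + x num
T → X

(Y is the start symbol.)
No FIRST/FIRST conflicts.

FIRST sets of the non-terminals at (or reachable through a nullable prefix from) the front of some alternative:
  FIRST(Y) = { 'c' }
  FIRST(X) = { 'num' }

Productions for T:
  T → Y T: FIRST = { 'c' }
  T → + x num: FIRST = { '+' }
  T → X: FIRST = { 'num' }
Y, X have only one production, so no FIRST/FIRST conflict is possible there.

All alternatives of each non-terminal have pairwise disjoint FIRST sets.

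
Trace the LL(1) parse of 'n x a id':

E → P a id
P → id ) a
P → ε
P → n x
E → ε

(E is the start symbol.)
Stack is shown with the top on the left.

Stack       Input       Action
------------------------------
E $         n x a id $  output E → P a id
P a id $    n x a id $  output P → n x
n x a id $  n x a id $  match 'n'
x a id $    x a id $    match 'x'
a id $      a id $      match 'a'
id $        id $        match 'id'
$           $           accept

The string is accepted.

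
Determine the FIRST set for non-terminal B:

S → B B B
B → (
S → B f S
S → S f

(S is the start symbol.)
To compute FIRST(B), examine every production with B on the left-hand side, reading each right-hand side left to right until a non-nullable symbol is reached.

From B → (:
  - '(' is a terminal: add '(' and stop

Collecting: FIRST(B) = { '(' }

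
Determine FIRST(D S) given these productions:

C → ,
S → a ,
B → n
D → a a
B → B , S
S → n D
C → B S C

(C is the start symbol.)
{ 'a' }

FIRST sets of the non-terminals involved (from the grammar, by fixed-point iteration):
  FIRST(D) = { 'a' }

To compute FIRST(D S), process the symbols left to right:
Symbol D is a non-terminal. Add FIRST(D) \ {ε} = { 'a' }
D is not nullable (ε ∉ FIRST(D)), so stop here.
FIRST(D S) = { 'a' }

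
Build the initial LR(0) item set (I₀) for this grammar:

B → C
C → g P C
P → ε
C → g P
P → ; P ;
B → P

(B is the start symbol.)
{ [B → . C], [B → . P], [B' → . B], [C → . g P C], [C → . g P], [P → . ; P ;], [P → .] }

First, augment the grammar with B' → B
I₀ = CLOSURE({ [B' → . B] }):
  [B' → . B] has the dot before B: add [B → . C], [B → . P]
  [B → . C] has the dot before C: add [C → . g P C], [C → . g P]
  [B → . P] has the dot before P: add [P → .], [P → . ; P ;]
No further items can be added.

I₀ = { [B → . C], [B → . P], [B' → . B], [C → . g P C], [C → . g P], [P → . ; P ;], [P → .] }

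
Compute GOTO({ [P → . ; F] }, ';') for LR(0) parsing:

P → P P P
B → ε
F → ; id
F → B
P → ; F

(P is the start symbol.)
GOTO(I, ';') = CLOSURE({ [A → αX.β] : [A → α.Xβ] ∈ I, X = ';' })

Items with dot before ';', with the dot advanced:
  [P → . ; F] → [P → ; . F]
Closure of the advanced items:
  [P → ; . F] has the dot before F: add [F → . ; id], [F → . B]
  [F → . B] has the dot before B: add [B → .]

GOTO = { [B → .], [F → . ; id], [F → . B], [P → ; . F] }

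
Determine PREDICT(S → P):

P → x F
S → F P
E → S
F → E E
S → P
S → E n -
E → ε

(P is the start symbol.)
{ 'x' }

PREDICT(S → P) = (FIRST(RHS) \ {ε}) ∪ (FOLLOW(S) if ε ∈ FIRST(RHS), i.e. RHS ⇒* ε)
FIRST(P) = { 'x' }
FIRST(P) = { 'x' }
ε ∉ FIRST(P), so FOLLOW(S) is not added.
PREDICT(S → P) = { 'x' }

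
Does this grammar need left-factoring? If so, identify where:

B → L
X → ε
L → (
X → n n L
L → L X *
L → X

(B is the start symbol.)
No, left-factoring is not needed

Left-factoring is needed when two productions for the same non-terminal
share a common prefix on the right-hand side.

Productions for X:
  X → ε
  X → n n L
Productions for L:
  L → (
  L → L X *
  L → X

No common prefixes found.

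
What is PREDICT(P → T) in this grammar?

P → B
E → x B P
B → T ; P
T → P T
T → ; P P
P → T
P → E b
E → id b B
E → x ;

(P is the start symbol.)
PREDICT(P → T) = (FIRST(RHS) \ {ε}) ∪ (FOLLOW(P) if ε ∈ FIRST(RHS), i.e. RHS ⇒* ε)
FIRST(T) = { ';', 'id', 'x' }
FIRST(T) = { ';', 'id', 'x' }
ε ∉ FIRST(T), so FOLLOW(P) is not added.
PREDICT(P → T) = { ';', 'id', 'x' }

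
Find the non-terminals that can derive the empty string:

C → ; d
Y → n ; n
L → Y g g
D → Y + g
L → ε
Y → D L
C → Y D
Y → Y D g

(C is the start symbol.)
{ 'L' }

A non-terminal is nullable if it can derive ε (the empty string): either it has an ε-production, or it has a production whose right-hand side consists entirely of nullable non-terminals.

ε-productions: L → ε
So L is immediately nullable.
No further non-terminal can be added: every production for the remaining non-terminals contains a terminal or a non-nullable non-terminal.
Nullable = { 'L' }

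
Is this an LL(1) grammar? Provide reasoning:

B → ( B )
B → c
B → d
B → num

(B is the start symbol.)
A grammar is LL(1) if for each non-terminal N with multiple productions, the predict sets of those productions are pairwise disjoint, where PREDICT(N → α) = (FIRST(α) \ {ε}) ∪ (FOLLOW(N) if α ⇒* ε).

For B:
  PREDICT(B → '(' B ')') = { '(' }
  PREDICT(B → c) = { 'c' }
  PREDICT(B → d) = { 'd' }
  PREDICT(B → num) = { 'num' }

All predict sets are disjoint. The grammar IS LL(1).

Answer: Yes, the grammar is LL(1).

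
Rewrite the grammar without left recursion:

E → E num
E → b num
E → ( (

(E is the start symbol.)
E → b num E'
E → ( ( E'
E' → num E'
E' → ε

E is directly left-recursive. The standard transformation for
  A → A α₁ | ... | A α_m | β₁ | ... | β_n
is
  A  → β₁ A' | ... | β_n A'
  A' → α₁ A' | ... | α_m A' | ε

E → b num becomes E → b num E'
E → ( ( becomes E → ( ( E'
E → E num becomes E' → num E'
Add E' → ε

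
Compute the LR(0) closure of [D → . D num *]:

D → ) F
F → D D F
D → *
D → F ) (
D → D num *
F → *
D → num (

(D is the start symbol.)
{ [D → . ) F], [D → . *], [D → . D num *], [D → . F ) (], [D → . num (], [F → . *], [F → . D D F] }

Start with: [D → . D num *]
  [D → . D num *] has the dot before D: add [D → . ) F], [D → . *], [D → . F ) (], [D → . num (]
  [D → . F ) (] has the dot before F: add [F → . D D F], [F → . *]
No further items can be added.

CLOSURE = { [D → . ) F], [D → . *], [D → . D num *], [D → . F ) (], [D → . num (], [F → . *], [F → . D D F] }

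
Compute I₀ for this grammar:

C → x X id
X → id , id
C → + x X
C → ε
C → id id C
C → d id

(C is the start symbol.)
First, augment the grammar with C' → C
I₀ = CLOSURE({ [C' → . C] }):
  [C' → . C] has the dot before C: add [C → . x X id], [C → . + x X], [C → .], [C → . id id C], [C → . d id]
No further items can be added.

I₀ = { [C → . + x X], [C → . d id], [C → . id id C], [C → . x X id], [C → .], [C' → . C] }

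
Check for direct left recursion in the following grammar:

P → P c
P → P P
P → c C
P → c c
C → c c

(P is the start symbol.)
Direct left recursion occurs when N → N α for some non-terminal N (the right-hand side begins with the left-hand side itself).

P → P c: LEFT RECURSIVE (starts with P)
P → P P: LEFT RECURSIVE (starts with P)
P → c C: starts with c
P → c c: starts with c
C → c c: starts with c

The grammar has direct left recursion on: P.

Answer: Yes, P is left-recursive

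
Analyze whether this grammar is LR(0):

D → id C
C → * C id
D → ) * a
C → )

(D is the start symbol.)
Augment with D' → D and build the canonical LR(0) collection (I0 = CLOSURE({[D' → . D]}), then GOTO on every symbol after a dot until no new states appear). It has 11 states:
  I0: { [D → . ) * a], [D → . id C], [D' → . D] }  — shift
  I1: { [D → ) . * a] }  — shift
  I2: { [D' → D .] }  — accept
  I3: { [C → . )], [C → . * C id], [D → id . C] }  — shift
  I4: { [C → ) .] }  — reduce
  I5: { [C → * . C id], [C → . )], [C → . * C id] }  — shift
  I6: { [D → id C .] }  — reduce
  I7: { [C → * C . id] }  — shift
  I8: { [C → * C id .] }  — reduce
  I9: { [D → ) * . a] }  — shift
  I10: { [D → ) * a .] }  — reduce

Every state is either a pure shift/goto state or contains exactly one complete item and nothing to shift — no conflicts. The grammar is LR(0).

Answer: Yes, the grammar is LR(0)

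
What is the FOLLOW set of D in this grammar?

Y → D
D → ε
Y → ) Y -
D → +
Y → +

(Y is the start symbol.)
{ $, '-' }

To compute FOLLOW(D), find every occurrence of D on a right-hand side N → α D β: add FIRST(β) \ {ε}, and if β is empty or nullable also add FOLLOW(N). Iterate to a fixed point.

In Y → D: D is at the end, add FOLLOW(Y)

The FOLLOW sets referred to above (computed the same way, to a fixed point):
  FOLLOW(Y) = { $, '-' }

Taking the union: FOLLOW(D) = { $, '-' }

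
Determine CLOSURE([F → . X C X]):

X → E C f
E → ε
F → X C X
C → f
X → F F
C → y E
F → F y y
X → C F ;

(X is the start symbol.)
{ [C → . f], [C → . y E], [E → .], [F → . F y y], [F → . X C X], [X → . C F ;], [X → . E C f], [X → . F F] }

To compute CLOSURE, for each item [A → α.Bβ] where B is a non-terminal, add [B → .γ] for all productions B → γ; repeat for the newly added items until nothing changes.

Start with: [F → . X C X]
  [F → . X C X] has the dot before X: add [X → . E C f], [X → . F F], [X → . C F ;]
  [X → . E C f] has the dot before E: add [E → .]
  [X → . F F] has the dot before F: add [F → . F y y]
  [X → . C F ;] has the dot before C: add [C → . f], [C → . y E]
No further items can be added.

CLOSURE = { [C → . f], [C → . y E], [E → .], [F → . F y y], [F → . X C X], [X → . C F ;], [X → . E C f], [X → . F F] }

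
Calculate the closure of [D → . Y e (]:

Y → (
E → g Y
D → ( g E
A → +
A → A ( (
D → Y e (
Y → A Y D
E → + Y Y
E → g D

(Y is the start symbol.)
To compute CLOSURE, for each item [A → α.Bβ] where B is a non-terminal, add [B → .γ] for all productions B → γ; repeat for the newly added items until nothing changes.

Start with: [D → . Y e (]
  [D → . Y e (] has the dot before Y: add [Y → . (], [Y → . A Y D]
  [Y → . A Y D] has the dot before A: add [A → . +], [A → . A ( (]
No further items can be added.

CLOSURE = { [A → . +], [A → . A ( (], [D → . Y e (], [Y → . (], [Y → . A Y D] }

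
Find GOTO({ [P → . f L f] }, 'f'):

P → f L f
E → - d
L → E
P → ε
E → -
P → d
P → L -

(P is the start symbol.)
{ [E → . - d], [E → . -], [L → . E], [P → f . L f] }

GOTO(I, 'f') = CLOSURE({ [A → αX.β] : [A → α.Xβ] ∈ I, X = 'f' })

Items with dot before 'f', with the dot advanced:
  [P → . f L f] → [P → f . L f]
Closure of the advanced items:
  [P → f . L f] has the dot before L: add [L → . E]
  [L → . E] has the dot before E: add [E → . - d], [E → . -]

GOTO = { [E → . - d], [E → . -], [L → . E], [P → f . L f] }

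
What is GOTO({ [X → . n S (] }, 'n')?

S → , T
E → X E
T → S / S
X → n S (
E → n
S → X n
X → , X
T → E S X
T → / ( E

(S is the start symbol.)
{ [S → . , T], [S → . X n], [X → . , X], [X → . n S (], [X → n . S (] }

GOTO(I, 'n') = CLOSURE({ [A → αX.β] : [A → α.Xβ] ∈ I, X = 'n' })

Items with dot before 'n', with the dot advanced:
  [X → . n S (] → [X → n . S (]
Closure of the advanced items:
  [X → n . S (] has the dot before S: add [S → . , T], [S → . X n]
  [S → . X n] has the dot before X: add [X → . n S (], [X → . , X]

GOTO = { [S → . , T], [S → . X n], [X → . , X], [X → . n S (], [X → n . S (] }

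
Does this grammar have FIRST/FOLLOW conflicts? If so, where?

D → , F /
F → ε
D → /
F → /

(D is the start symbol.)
Yes. F → '/' with FOLLOW(F) on { '/' }

Nullable non-terminals: F.

F: nullable alternative(s) F → ε; FOLLOW(F) = { '/' }
  F → ε: FIRST \ {ε} = { } — this is the only nullable alternative, skip
  F → /: FIRST \ {ε} = { '/' } — overlaps FOLLOW(F) on { '/' }: CONFLICT

D has no nullable alternative, so no FIRST/FOLLOW check is needed there.

So the grammar has 1 FIRST/FOLLOW conflict (marked CONFLICT above).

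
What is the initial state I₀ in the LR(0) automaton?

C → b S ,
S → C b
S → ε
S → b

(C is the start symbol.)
{ [C → . b S ,], [C' → . C] }

First, augment the grammar with C' → C
I₀ = CLOSURE({ [C' → . C] }):
  [C' → . C] has the dot before C: add [C → . b S ,]
No further items can be added.

I₀ = { [C → . b S ,], [C' → . C] }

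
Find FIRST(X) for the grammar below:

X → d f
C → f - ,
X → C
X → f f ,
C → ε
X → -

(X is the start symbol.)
{ '-', 'd', 'f', ε }

To compute FIRST(X), examine every production with X on the left-hand side, reading each right-hand side left to right until a non-nullable symbol is reached.

FIRST sets of the other non-terminals involved (by the same procedure, iterated to a fixed point):
  FIRST(C) = { 'f', ε }

From X → d f:
  - d is a terminal: add 'd' and stop
From X → C:
  - C is a non-terminal: add FIRST(C) \ {ε} = { 'f' }
    C is nullable and nothing follows, so the whole right-hand side can vanish: ε ∈ FIRST(X)
From X → f f ,:
  - f is a terminal: add 'f' and stop
From X → -:
  - '-' is a terminal: add '-' and stop

Collecting: FIRST(X) = { '-', 'd', 'f', ε }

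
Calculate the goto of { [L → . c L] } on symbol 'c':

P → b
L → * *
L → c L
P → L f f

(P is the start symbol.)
{ [L → . * *], [L → . c L], [L → c . L] }

GOTO(I, 'c') = CLOSURE({ [A → αX.β] : [A → α.Xβ] ∈ I, X = 'c' })

Items with dot before 'c', with the dot advanced:
  [L → . c L] → [L → c . L]
Closure of the advanced items:
  [L → c . L] has the dot before L: add [L → . * *], [L → . c L]

GOTO = { [L → . * *], [L → . c L], [L → c . L] }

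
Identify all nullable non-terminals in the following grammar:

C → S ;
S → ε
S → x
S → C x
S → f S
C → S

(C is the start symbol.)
{ 'C', 'S' }

A non-terminal is nullable if it can derive ε (the empty string): either it has an ε-production, or it has a production whose right-hand side consists entirely of nullable non-terminals.

ε-productions: S → ε
So S is immediately nullable.
C → S: every symbol on the right is nullable, so C is nullable too.
Every non-terminal is now nullable.
Nullable = { 'C', 'S' }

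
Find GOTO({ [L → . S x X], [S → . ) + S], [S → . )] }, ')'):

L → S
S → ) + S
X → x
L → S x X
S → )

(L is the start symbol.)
{ [S → ) . + S], [S → ) .] }

GOTO(I, ')') = CLOSURE({ [A → αX.β] : [A → α.Xβ] ∈ I, X = ')' })

Items with dot before ')', with the dot advanced:
  [S → . )] → [S → ) .]
  [S → . ) + S] → [S → ) . + S]
Closure adds nothing (no advanced item has the dot before a non-terminal).

GOTO = { [S → ) . + S], [S → ) .] }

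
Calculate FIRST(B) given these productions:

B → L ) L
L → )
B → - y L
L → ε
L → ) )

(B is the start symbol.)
To compute FIRST(B), examine every production with B on the left-hand side, reading each right-hand side left to right until a non-nullable symbol is reached.

FIRST sets of the other non-terminals involved (by the same procedure, iterated to a fixed point):
  FIRST(L) = { ')', ε }

From B → L ) L:
  - L is a non-terminal: add FIRST(L) \ {ε} = { ')' }
    L is nullable, so continue to the next symbol
  - ')' is a terminal: add ')' and stop
From B → - y L:
  - '-' is a terminal: add '-' and stop

Collecting: FIRST(B) = { ')', '-' }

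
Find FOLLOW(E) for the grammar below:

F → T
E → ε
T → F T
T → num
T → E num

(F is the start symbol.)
In T → E num: E is followed by num, add FIRST(num) \ {ε} = { 'num' }

Taking the union: FOLLOW(E) = { 'num' }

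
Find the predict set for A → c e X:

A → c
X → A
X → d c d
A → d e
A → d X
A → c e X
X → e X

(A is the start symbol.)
{ 'c' }

PREDICT(A → c e X) = (FIRST(RHS) \ {ε}) ∪ (FOLLOW(A) if ε ∈ FIRST(RHS), i.e. RHS ⇒* ε)
FIRST(c e X) = { 'c' }
ε ∉ FIRST(c e X), so FOLLOW(A) is not added.
PREDICT(A → c e X) = { 'c' }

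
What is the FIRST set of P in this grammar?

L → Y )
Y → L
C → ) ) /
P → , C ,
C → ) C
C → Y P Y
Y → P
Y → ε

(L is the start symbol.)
{ ',' }

To compute FIRST(P), examine every production with P on the left-hand side, reading each right-hand side left to right until a non-nullable symbol is reached.

From P → , C ,:
  - ',' is a terminal: add ',' and stop

Collecting: FIRST(P) = { ',' }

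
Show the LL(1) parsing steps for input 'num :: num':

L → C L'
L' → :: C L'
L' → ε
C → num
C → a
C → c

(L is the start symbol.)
Stack is shown with the top on the left.

Stack      Input         Action
-------------------------------
L $        num :: num $  output L → C L'
C L' $     num :: num $  output C → num
num L' $   num :: num $  match 'num'
L' $       :: num $      output L' → :: C L'
:: C L' $  :: num $      match '::'
C L' $     num $         output C → num
num L' $   num $         match 'num'
L' $       $             output L' → ε
$          $             accept

The string is accepted.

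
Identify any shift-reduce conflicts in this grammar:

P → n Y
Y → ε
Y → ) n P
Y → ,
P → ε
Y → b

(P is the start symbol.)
A shift-reduce conflict occurs when an LR(0) state has both:
  - a complete (reduce) item [A → α .] (dot at the end), and
  - a shift item [B → β . c γ] (dot before a terminal).

Augment with P' → P and build the canonical LR(0) collection (I0 = CLOSURE({[P' → . P]}), then GOTO on every symbol after a dot until no new states appear). It has 9 states:
  I0: { [P → . n Y], [P → .], [P' → . P] }  — shift, reduce
  I1: { [P' → P .] }  — accept
  I2: { [P → n . Y], [Y → . ) n P], [Y → . ,], [Y → . b], [Y → .] }  — shift, reduce
  I3: { [Y → ) . n P] }  — shift
  I4: { [Y → , .] }  — reduce
  I5: { [P → n Y .] }  — reduce
  I6: { [Y → b .] }  — reduce
  I7: { [P → . n Y], [P → .], [Y → ) n . P] }  — shift, reduce
  I8: { [Y → ) n P .] }  — reduce

I0 contains reduce item [P → .] and shift item [P → . n Y] — shift-reduce conflict.
I2 contains reduce item [Y → .] and shift items [Y → . ) n P], [Y → . ,], [Y → . b] — shift-reduce conflict.
I7 contains reduce item [P → .] and shift item [P → . n Y] — shift-reduce conflict.

Answer: Yes — I0: [P → .] vs [P → . n Y]; I2: [Y → .] vs [Y → . ) n P]; I7: [P → .] vs [P → . n Y]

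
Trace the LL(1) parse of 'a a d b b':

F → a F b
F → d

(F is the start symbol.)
Stack is shown with the top on the left.

Stack      Input        Action
------------------------------
F $        a a d b b $  output F → a F b
a F b $    a a d b b $  match 'a'
F b $      a d b b $    output F → a F b
a F b b $  a d b b $    match 'a'
F b b $    d b b $      output F → d
d b b $    d b b $      match 'd'
b b $      b b $        match 'b'
b $        b $          match 'b'
$          $            accept

The string is accepted.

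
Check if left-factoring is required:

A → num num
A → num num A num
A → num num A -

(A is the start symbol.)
Left-factoring is needed when two productions for the same non-terminal
share a common prefix on the right-hand side.

Productions for A:
  A → num num
  A → num num A num
  A → num num A -

Found common prefix 'num num' in productions for A

Answer: Yes, A has productions with common prefix 'num num'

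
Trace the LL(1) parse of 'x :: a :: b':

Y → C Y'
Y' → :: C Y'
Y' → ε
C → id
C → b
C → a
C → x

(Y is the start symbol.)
LL(1) parsing maintains a stack (initially the start symbol over $) and the input. At each step: if the stack top is a terminal, match it against the current input token; if it is a non-terminal N, replace it with the RHS of M[N, lookahead] (the unique production whose predict set contains the lookahead).

Stack is shown with the top on the left.

Stack      Input          Action
--------------------------------
Y $        x :: a :: b $  output Y → C Y'
C Y' $     x :: a :: b $  output C → x
x Y' $     x :: a :: b $  match 'x'
Y' $       :: a :: b $    output Y' → :: C Y'
:: C Y' $  :: a :: b $    match '::'
C Y' $     a :: b $       output C → a
a Y' $     a :: b $       match 'a'
Y' $       :: b $         output Y' → :: C Y'
:: C Y' $  :: b $         match '::'
C Y' $     b $            output C → b
b Y' $     b $            match 'b'
Y' $       $              output Y' → ε
$          $              accept

The string is accepted.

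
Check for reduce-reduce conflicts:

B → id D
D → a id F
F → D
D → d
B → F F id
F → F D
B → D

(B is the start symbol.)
Yes — I2: [B → D .] vs [F → D .]; I12: [F → D .] vs [F → F D .]

Augment with B' → B and build the canonical LR(0) collection (I0 = CLOSURE({[B' → . B]}), then GOTO on every symbol after a dot until no new states appear). It has 15 states:
  I0: { [B → . D], [B → . F F id], [B → . id D], [B' → . B], [D → . a id F], [D → . d], [F → . D], [F → . F D] }  — shift
  I1: { [B' → B .] }  — accept
  I2: { [B → D .], [F → D .] }  — 2 reduces
  I3: { [B → F . F id], [D → . a id F], [D → . d], [F → . D], [F → . F D], [F → F . D] }  — shift
  I4: { [D → a . id F] }  — shift
  I5: { [D → d .] }  — reduce
  I6: { [B → id . D], [D → . a id F], [D → . d] }  — shift
  I7: { [B → id D .] }  — reduce
  I8: { [D → . a id F], [D → . d], [D → a id . F], [F → . D], [F → . F D] }  — shift
  I9: { [F → D .] }  — reduce
  I10: { [D → . a id F], [D → . d], [D → a id F .], [F → F . D] }  — shift, reduce
  I11: { [F → F D .] }  — reduce
  I12: { [F → D .], [F → F D .] }  — 2 reduces
  I13: { [B → F F . id], [D → . a id F], [D → . d], [F → F . D] }  — shift
  I14: { [B → F F id .] }  — reduce

I2 contains complete items [B → D .], [F → D .] — reduce-reduce conflict.
I12 contains complete items [F → D .], [F → F D .] — reduce-reduce conflict.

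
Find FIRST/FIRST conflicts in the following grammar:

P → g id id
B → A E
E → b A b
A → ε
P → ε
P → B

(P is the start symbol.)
FIRST sets of the non-terminals at (or reachable through a nullable prefix from) the front of some alternative:
  FIRST(B) = { 'b' }

Productions for P:
  P → g id id: FIRST = { 'g' }
  P → ε: FIRST = { ε }
  P → B: FIRST = { 'b' }
B, E, A have only one production, so no FIRST/FIRST conflict is possible there.

All alternatives of each non-terminal have pairwise disjoint FIRST sets.

Answer: No FIRST/FIRST conflicts.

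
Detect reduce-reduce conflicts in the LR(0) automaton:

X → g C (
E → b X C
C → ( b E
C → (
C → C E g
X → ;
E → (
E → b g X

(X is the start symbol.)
Yes — I6: [E → ( .] vs [X → g C ( .]

Augment with X' → X and build the canonical LR(0) collection (I0 = CLOSURE({[X' → . X]}), then GOTO on every symbol after a dot until no new states appear). It has 17 states:
  I0: { [X → . ;], [X → . g C (], [X' → . X] }  — shift
  I1: { [X → ; .] }  — reduce
  I2: { [X' → X .] }  — accept
  I3: { [C → . ( b E], [C → . (], [C → . C E g], [X → g . C (] }  — shift
  I4: { [C → ( . b E], [C → ( .] }  — shift, reduce
  I5: { [C → C . E g], [E → . (], [E → . b X C], [E → . b g X], [X → g C . (] }  — shift
  I6: { [E → ( .], [X → g C ( .] }  — 2 reduces
  I7: { [C → C E . g] }  — shift
  I8: { [E → b . X C], [E → b . g X], [X → . ;], [X → . g C (] }  — shift
  I9: { [C → . ( b E], [C → . (], [C → . C E g], [E → b X . C] }  — shift
  I10: { [C → . ( b E], [C → . (], [C → . C E g], [E → b g . X], [X → . ;], [X → . g C (], [X → g . C (] }  — shift
  I11: { [E → b g X .] }  — reduce
  I12: { [C → C . E g], [E → . (], [E → . b X C], [E → . b g X], [E → b X C .] }  — shift, reduce
  I13: { [E → ( .] }  — reduce
  I14: { [C → C E g .] }  — reduce
  I15: { [C → ( b . E], [E → . (], [E → . b X C], [E → . b g X] }  — shift
  I16: { [C → ( b E .] }  — reduce

I6 contains complete items [E → ( .], [X → g C ( .] — reduce-reduce conflict.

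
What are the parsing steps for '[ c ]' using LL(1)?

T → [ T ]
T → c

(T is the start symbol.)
LL(1) parsing maintains a stack (initially the start symbol over $) and the input. At each step: if the stack top is a terminal, match it against the current input token; if it is a non-terminal N, replace it with the RHS of M[N, lookahead] (the unique production whose predict set contains the lookahead).

Stack is shown with the top on the left.

Stack    Input    Action
------------------------
T $      [ c ] $  output T → [ T ]
[ T ] $  [ c ] $  match '['
T ] $    c ] $    output T → c
c ] $    c ] $    match 'c'
] $      ] $      match ']'
$        $        accept

The string is accepted.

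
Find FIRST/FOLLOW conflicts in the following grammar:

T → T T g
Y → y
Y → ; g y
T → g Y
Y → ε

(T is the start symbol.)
No FIRST/FOLLOW conflicts.

Nullable non-terminals: Y.

Y: nullable alternative(s) Y → ε; FOLLOW(Y) = { $, 'g' }
  Y → y: FIRST \ {ε} = { 'y' } — disjoint from FOLLOW(Y)
  Y → ; g y: FIRST \ {ε} = { ';' } — disjoint from FOLLOW(Y)
  Y → ε: FIRST \ {ε} = { } — this is the only nullable alternative, skip

T has no nullable alternative, so no FIRST/FOLLOW check is needed there.

No FIRST/FOLLOW conflicts found.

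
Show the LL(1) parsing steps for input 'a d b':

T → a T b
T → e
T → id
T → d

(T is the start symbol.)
LL(1) parsing maintains a stack (initially the start symbol over $) and the input. At each step: if the stack top is a terminal, match it against the current input token; if it is a non-terminal N, replace it with the RHS of M[N, lookahead] (the unique production whose predict set contains the lookahead).

Stack is shown with the top on the left.

Stack    Input    Action
------------------------
T $      a d b $  output T → a T b
a T b $  a d b $  match 'a'
T b $    d b $    output T → d
d b $    d b $    match 'd'
b $      b $      match 'b'
$        $        accept

The string is accepted.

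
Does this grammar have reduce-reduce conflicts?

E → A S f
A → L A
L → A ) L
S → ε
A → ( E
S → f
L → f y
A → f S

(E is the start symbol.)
No reduce-reduce conflicts

A reduce-reduce conflict occurs when an LR(0) state has two complete items [A → α .] and [B → β .] — both call for a reduction, and with no lookahead the parser cannot choose between them.

Augment with E' → E and build the canonical LR(0) collection (I0 = CLOSURE({[E' → . E]}), then GOTO on every symbol after a dot until no new states appear). It has 16 states:
  I0: { [A → . ( E], [A → . L A], [A → . f S], [E → . A S f], [E' → . E], [L → . A ) L], [L → . f y] }  — shift
  I1: { [A → ( . E], [A → . ( E], [A → . L A], [A → . f S], [E → . A S f], [L → . A ) L], [L → . f y] }  — shift
  I2: { [E → A . S f], [L → A . ) L], [S → . f], [S → .] }  — shift, reduce
  I3: { [E' → E .] }  — accept
  I4: { [A → . ( E], [A → . L A], [A → . f S], [A → L . A], [L → . A ) L], [L → . f y] }  — shift
  I5: { [A → f . S], [L → f . y], [S → . f], [S → .] }  — shift, reduce
  I6: { [A → f S .] }  — reduce
  I7: { [S → f .] }  — reduce
  I8: { [L → f y .] }  — reduce
  I9: { [A → L A .], [L → A . ) L] }  — shift, reduce
  I10: { [A → . ( E], [A → . L A], [A → . f S], [L → . A ) L], [L → . f y], [L → A ) . L] }  — shift
  I11: { [L → A . ) L] }  — shift
  I12: { [A → . ( E], [A → . L A], [A → . f S], [A → L . A], [L → . A ) L], [L → . f y], [L → A ) L .] }  — shift, reduce
  I13: { [E → A S . f] }  — shift
  I14: { [E → A S f .] }  — reduce
  I15: { [A → ( E .] }  — reduce

No state contains more than one complete item.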